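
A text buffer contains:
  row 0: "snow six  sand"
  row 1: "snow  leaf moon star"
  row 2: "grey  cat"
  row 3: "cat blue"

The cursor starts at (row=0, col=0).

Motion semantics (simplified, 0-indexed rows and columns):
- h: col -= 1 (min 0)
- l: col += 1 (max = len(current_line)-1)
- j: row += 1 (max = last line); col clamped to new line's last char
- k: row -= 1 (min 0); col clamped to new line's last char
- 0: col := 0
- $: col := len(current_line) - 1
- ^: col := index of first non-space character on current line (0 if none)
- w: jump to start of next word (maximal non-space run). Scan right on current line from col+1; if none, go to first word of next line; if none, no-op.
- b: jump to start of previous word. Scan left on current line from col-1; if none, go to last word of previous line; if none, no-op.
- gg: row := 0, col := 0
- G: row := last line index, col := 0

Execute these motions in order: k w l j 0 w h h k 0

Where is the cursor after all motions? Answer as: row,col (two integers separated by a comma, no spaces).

After 1 (k): row=0 col=0 char='s'
After 2 (w): row=0 col=5 char='s'
After 3 (l): row=0 col=6 char='i'
After 4 (j): row=1 col=6 char='l'
After 5 (0): row=1 col=0 char='s'
After 6 (w): row=1 col=6 char='l'
After 7 (h): row=1 col=5 char='_'
After 8 (h): row=1 col=4 char='_'
After 9 (k): row=0 col=4 char='_'
After 10 (0): row=0 col=0 char='s'

Answer: 0,0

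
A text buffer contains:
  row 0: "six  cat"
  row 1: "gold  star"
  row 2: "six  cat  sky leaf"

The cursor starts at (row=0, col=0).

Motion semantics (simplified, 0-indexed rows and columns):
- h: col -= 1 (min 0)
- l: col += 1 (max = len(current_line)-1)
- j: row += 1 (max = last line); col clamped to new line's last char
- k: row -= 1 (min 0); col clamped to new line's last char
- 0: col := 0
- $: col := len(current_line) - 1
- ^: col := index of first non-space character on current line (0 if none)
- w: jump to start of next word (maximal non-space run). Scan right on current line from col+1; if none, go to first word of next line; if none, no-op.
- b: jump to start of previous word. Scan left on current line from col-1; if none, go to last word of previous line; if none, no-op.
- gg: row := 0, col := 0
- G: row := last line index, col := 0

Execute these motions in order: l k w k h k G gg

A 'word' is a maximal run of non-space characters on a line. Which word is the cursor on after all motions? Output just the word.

After 1 (l): row=0 col=1 char='i'
After 2 (k): row=0 col=1 char='i'
After 3 (w): row=0 col=5 char='c'
After 4 (k): row=0 col=5 char='c'
After 5 (h): row=0 col=4 char='_'
After 6 (k): row=0 col=4 char='_'
After 7 (G): row=2 col=0 char='s'
After 8 (gg): row=0 col=0 char='s'

Answer: six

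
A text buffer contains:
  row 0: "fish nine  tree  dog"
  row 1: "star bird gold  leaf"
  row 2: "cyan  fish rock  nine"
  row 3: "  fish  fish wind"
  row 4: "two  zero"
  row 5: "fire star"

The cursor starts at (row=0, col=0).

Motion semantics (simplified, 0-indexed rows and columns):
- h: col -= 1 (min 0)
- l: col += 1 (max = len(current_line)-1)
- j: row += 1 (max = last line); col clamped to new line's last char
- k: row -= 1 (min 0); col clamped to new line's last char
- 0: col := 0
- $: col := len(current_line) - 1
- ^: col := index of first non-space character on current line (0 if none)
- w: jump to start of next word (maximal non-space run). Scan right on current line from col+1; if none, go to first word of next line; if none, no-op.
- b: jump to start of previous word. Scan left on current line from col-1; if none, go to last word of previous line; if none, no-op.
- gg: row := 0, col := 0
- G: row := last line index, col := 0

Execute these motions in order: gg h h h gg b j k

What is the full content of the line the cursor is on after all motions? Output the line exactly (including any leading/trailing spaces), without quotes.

Answer: fish nine  tree  dog

Derivation:
After 1 (gg): row=0 col=0 char='f'
After 2 (h): row=0 col=0 char='f'
After 3 (h): row=0 col=0 char='f'
After 4 (h): row=0 col=0 char='f'
After 5 (gg): row=0 col=0 char='f'
After 6 (b): row=0 col=0 char='f'
After 7 (j): row=1 col=0 char='s'
After 8 (k): row=0 col=0 char='f'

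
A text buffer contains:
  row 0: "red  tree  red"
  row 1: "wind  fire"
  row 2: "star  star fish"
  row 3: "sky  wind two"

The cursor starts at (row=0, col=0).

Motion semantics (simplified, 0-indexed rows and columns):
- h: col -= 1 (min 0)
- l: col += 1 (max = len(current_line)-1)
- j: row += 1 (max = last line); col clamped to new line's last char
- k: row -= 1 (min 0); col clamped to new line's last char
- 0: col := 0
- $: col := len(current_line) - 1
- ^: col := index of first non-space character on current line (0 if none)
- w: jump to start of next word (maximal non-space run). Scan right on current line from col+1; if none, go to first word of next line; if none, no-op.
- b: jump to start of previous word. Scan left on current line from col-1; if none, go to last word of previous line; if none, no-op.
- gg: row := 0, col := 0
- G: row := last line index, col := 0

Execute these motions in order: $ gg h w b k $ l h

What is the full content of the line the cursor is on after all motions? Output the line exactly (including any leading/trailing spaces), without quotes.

Answer: red  tree  red

Derivation:
After 1 ($): row=0 col=13 char='d'
After 2 (gg): row=0 col=0 char='r'
After 3 (h): row=0 col=0 char='r'
After 4 (w): row=0 col=5 char='t'
After 5 (b): row=0 col=0 char='r'
After 6 (k): row=0 col=0 char='r'
After 7 ($): row=0 col=13 char='d'
After 8 (l): row=0 col=13 char='d'
After 9 (h): row=0 col=12 char='e'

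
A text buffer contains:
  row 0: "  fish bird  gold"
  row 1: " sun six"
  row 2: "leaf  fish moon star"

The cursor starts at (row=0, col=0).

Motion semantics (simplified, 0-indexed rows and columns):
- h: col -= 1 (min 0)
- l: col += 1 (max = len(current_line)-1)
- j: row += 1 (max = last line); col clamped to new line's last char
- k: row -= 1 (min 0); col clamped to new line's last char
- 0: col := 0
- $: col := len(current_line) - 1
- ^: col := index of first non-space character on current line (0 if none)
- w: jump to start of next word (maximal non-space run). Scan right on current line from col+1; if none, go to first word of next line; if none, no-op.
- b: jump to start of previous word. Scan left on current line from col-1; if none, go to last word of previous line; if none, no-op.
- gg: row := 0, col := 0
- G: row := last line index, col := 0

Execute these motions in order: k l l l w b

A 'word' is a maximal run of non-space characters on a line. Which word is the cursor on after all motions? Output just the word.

After 1 (k): row=0 col=0 char='_'
After 2 (l): row=0 col=1 char='_'
After 3 (l): row=0 col=2 char='f'
After 4 (l): row=0 col=3 char='i'
After 5 (w): row=0 col=7 char='b'
After 6 (b): row=0 col=2 char='f'

Answer: fish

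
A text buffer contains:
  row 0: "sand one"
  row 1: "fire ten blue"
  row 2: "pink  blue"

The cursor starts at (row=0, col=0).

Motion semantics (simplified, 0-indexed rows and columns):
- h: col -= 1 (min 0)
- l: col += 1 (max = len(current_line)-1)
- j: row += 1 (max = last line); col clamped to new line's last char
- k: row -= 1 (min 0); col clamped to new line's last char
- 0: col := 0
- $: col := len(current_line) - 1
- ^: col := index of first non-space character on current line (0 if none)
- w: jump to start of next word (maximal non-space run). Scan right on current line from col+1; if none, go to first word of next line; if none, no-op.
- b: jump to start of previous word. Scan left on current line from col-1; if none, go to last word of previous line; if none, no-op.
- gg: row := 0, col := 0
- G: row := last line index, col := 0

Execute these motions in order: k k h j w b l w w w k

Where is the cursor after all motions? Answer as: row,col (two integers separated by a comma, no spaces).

After 1 (k): row=0 col=0 char='s'
After 2 (k): row=0 col=0 char='s'
After 3 (h): row=0 col=0 char='s'
After 4 (j): row=1 col=0 char='f'
After 5 (w): row=1 col=5 char='t'
After 6 (b): row=1 col=0 char='f'
After 7 (l): row=1 col=1 char='i'
After 8 (w): row=1 col=5 char='t'
After 9 (w): row=1 col=9 char='b'
After 10 (w): row=2 col=0 char='p'
After 11 (k): row=1 col=0 char='f'

Answer: 1,0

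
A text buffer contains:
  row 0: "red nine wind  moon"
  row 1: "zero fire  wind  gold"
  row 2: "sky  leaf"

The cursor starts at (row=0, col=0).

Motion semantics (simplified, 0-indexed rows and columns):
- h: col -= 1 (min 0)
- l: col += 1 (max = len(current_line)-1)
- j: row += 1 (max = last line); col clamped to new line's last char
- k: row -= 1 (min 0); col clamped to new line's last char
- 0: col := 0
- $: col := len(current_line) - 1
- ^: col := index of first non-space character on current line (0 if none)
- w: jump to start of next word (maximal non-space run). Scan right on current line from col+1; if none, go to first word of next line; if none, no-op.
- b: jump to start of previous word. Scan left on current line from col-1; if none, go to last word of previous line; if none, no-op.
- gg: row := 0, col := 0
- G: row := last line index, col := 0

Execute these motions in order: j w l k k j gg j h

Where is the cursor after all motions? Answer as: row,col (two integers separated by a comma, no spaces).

Answer: 1,0

Derivation:
After 1 (j): row=1 col=0 char='z'
After 2 (w): row=1 col=5 char='f'
After 3 (l): row=1 col=6 char='i'
After 4 (k): row=0 col=6 char='n'
After 5 (k): row=0 col=6 char='n'
After 6 (j): row=1 col=6 char='i'
After 7 (gg): row=0 col=0 char='r'
After 8 (j): row=1 col=0 char='z'
After 9 (h): row=1 col=0 char='z'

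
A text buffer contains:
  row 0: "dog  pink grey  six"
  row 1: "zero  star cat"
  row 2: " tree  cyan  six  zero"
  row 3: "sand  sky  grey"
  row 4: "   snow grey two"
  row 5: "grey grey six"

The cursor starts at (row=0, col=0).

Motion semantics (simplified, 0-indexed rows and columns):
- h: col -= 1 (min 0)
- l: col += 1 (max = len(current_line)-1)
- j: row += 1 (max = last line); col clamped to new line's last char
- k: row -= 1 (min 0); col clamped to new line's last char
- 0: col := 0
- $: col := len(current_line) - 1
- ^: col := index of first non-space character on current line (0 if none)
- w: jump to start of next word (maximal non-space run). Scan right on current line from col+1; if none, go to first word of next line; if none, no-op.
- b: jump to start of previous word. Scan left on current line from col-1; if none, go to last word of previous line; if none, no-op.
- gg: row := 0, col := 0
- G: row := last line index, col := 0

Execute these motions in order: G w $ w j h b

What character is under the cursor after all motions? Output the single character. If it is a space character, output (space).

Answer: s

Derivation:
After 1 (G): row=5 col=0 char='g'
After 2 (w): row=5 col=5 char='g'
After 3 ($): row=5 col=12 char='x'
After 4 (w): row=5 col=12 char='x'
After 5 (j): row=5 col=12 char='x'
After 6 (h): row=5 col=11 char='i'
After 7 (b): row=5 col=10 char='s'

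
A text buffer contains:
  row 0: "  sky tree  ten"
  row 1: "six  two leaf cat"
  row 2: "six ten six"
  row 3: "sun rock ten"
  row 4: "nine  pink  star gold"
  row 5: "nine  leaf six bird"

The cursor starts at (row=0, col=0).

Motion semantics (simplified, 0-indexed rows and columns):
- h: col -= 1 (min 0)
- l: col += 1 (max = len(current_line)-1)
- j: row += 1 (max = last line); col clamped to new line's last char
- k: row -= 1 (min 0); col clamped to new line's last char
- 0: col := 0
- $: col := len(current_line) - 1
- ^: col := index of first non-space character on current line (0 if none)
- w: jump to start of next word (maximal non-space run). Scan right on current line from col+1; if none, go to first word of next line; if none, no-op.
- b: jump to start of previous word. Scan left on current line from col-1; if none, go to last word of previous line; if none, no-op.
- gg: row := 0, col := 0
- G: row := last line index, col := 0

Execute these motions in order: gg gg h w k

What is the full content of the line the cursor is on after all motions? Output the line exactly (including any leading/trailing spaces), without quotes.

Answer:   sky tree  ten

Derivation:
After 1 (gg): row=0 col=0 char='_'
After 2 (gg): row=0 col=0 char='_'
After 3 (h): row=0 col=0 char='_'
After 4 (w): row=0 col=2 char='s'
After 5 (k): row=0 col=2 char='s'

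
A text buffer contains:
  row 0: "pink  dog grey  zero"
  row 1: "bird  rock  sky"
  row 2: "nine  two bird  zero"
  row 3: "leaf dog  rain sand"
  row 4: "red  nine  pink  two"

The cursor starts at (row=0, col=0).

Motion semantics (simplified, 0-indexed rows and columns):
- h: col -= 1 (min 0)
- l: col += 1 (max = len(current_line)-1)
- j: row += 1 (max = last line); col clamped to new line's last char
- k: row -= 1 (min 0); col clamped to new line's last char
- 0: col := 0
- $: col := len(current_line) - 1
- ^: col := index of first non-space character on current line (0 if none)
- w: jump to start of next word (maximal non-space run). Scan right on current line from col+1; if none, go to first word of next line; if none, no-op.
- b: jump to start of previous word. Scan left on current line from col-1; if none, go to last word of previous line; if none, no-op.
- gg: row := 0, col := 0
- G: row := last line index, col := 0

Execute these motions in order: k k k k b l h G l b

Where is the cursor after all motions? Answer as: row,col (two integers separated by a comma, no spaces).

Answer: 4,0

Derivation:
After 1 (k): row=0 col=0 char='p'
After 2 (k): row=0 col=0 char='p'
After 3 (k): row=0 col=0 char='p'
After 4 (k): row=0 col=0 char='p'
After 5 (b): row=0 col=0 char='p'
After 6 (l): row=0 col=1 char='i'
After 7 (h): row=0 col=0 char='p'
After 8 (G): row=4 col=0 char='r'
After 9 (l): row=4 col=1 char='e'
After 10 (b): row=4 col=0 char='r'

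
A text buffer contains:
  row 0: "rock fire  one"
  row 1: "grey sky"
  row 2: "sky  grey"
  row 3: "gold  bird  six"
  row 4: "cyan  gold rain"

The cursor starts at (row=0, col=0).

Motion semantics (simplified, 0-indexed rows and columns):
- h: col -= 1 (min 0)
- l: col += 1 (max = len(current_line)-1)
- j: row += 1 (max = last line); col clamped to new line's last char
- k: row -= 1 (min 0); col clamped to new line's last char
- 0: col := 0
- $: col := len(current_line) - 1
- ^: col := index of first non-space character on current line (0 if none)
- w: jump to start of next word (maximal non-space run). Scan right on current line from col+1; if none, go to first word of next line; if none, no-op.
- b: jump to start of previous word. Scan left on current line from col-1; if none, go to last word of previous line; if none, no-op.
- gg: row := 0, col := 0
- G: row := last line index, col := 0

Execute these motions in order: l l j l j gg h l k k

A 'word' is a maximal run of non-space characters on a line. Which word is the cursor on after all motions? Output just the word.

After 1 (l): row=0 col=1 char='o'
After 2 (l): row=0 col=2 char='c'
After 3 (j): row=1 col=2 char='e'
After 4 (l): row=1 col=3 char='y'
After 5 (j): row=2 col=3 char='_'
After 6 (gg): row=0 col=0 char='r'
After 7 (h): row=0 col=0 char='r'
After 8 (l): row=0 col=1 char='o'
After 9 (k): row=0 col=1 char='o'
After 10 (k): row=0 col=1 char='o'

Answer: rock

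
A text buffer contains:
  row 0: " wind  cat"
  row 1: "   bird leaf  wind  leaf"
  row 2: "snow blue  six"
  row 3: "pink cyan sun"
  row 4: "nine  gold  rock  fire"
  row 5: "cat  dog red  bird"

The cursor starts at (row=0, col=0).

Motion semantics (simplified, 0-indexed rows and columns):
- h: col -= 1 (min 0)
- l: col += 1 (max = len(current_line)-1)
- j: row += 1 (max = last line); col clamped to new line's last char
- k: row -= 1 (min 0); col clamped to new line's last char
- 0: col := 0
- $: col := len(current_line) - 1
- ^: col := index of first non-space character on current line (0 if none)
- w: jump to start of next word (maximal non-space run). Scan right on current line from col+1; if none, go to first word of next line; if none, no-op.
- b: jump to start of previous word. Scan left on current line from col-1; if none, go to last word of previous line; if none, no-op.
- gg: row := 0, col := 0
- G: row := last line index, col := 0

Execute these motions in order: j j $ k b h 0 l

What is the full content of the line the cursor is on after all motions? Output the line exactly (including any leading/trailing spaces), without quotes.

Answer:    bird leaf  wind  leaf

Derivation:
After 1 (j): row=1 col=0 char='_'
After 2 (j): row=2 col=0 char='s'
After 3 ($): row=2 col=13 char='x'
After 4 (k): row=1 col=13 char='_'
After 5 (b): row=1 col=8 char='l'
After 6 (h): row=1 col=7 char='_'
After 7 (0): row=1 col=0 char='_'
After 8 (l): row=1 col=1 char='_'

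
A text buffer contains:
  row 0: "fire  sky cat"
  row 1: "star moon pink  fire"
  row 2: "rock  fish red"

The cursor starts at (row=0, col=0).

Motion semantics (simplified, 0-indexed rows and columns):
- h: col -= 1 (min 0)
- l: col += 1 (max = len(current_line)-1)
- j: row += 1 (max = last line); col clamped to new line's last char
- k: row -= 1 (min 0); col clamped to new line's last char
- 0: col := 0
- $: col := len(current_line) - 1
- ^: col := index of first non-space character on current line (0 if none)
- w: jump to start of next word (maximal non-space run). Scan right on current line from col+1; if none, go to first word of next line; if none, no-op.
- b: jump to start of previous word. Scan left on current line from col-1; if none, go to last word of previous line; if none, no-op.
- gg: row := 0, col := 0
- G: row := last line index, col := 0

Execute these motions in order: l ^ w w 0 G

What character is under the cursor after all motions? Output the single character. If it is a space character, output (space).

After 1 (l): row=0 col=1 char='i'
After 2 (^): row=0 col=0 char='f'
After 3 (w): row=0 col=6 char='s'
After 4 (w): row=0 col=10 char='c'
After 5 (0): row=0 col=0 char='f'
After 6 (G): row=2 col=0 char='r'

Answer: r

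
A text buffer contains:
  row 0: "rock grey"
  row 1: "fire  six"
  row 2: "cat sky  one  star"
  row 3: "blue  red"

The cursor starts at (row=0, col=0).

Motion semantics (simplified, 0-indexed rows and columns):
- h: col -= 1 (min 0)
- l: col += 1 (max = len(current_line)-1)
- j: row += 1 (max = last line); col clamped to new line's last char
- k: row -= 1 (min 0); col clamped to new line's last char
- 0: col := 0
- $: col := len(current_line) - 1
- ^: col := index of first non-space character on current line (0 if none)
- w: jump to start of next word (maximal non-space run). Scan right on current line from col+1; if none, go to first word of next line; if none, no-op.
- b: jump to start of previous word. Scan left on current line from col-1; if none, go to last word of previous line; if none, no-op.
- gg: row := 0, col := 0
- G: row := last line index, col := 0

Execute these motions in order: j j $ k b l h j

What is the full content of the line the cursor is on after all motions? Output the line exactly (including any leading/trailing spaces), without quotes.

Answer: cat sky  one  star

Derivation:
After 1 (j): row=1 col=0 char='f'
After 2 (j): row=2 col=0 char='c'
After 3 ($): row=2 col=17 char='r'
After 4 (k): row=1 col=8 char='x'
After 5 (b): row=1 col=6 char='s'
After 6 (l): row=1 col=7 char='i'
After 7 (h): row=1 col=6 char='s'
After 8 (j): row=2 col=6 char='y'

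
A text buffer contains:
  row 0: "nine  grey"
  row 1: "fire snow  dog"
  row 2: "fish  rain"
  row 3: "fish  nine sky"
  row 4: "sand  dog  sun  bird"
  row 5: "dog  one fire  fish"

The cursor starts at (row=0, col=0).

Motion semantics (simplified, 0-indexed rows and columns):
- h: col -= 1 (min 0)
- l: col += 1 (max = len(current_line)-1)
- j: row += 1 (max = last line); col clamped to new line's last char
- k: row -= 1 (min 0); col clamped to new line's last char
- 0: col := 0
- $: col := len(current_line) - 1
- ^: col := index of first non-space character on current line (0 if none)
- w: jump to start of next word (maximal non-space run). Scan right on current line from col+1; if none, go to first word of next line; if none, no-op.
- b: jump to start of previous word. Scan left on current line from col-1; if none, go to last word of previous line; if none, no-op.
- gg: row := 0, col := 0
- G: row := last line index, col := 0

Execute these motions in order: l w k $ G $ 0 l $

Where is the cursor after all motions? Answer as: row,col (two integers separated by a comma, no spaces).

Answer: 5,18

Derivation:
After 1 (l): row=0 col=1 char='i'
After 2 (w): row=0 col=6 char='g'
After 3 (k): row=0 col=6 char='g'
After 4 ($): row=0 col=9 char='y'
After 5 (G): row=5 col=0 char='d'
After 6 ($): row=5 col=18 char='h'
After 7 (0): row=5 col=0 char='d'
After 8 (l): row=5 col=1 char='o'
After 9 ($): row=5 col=18 char='h'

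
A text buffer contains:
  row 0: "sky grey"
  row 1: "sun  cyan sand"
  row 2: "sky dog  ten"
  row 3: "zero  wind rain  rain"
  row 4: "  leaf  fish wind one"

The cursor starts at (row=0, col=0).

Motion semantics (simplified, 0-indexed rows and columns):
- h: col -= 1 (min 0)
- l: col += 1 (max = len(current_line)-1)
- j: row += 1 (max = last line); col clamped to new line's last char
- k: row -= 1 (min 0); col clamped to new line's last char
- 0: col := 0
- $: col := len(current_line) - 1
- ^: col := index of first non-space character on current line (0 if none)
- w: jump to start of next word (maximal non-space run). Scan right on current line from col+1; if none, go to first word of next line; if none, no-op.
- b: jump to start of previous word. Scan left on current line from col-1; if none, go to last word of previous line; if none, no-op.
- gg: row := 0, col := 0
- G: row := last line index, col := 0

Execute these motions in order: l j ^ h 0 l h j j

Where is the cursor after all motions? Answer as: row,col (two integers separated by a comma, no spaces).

After 1 (l): row=0 col=1 char='k'
After 2 (j): row=1 col=1 char='u'
After 3 (^): row=1 col=0 char='s'
After 4 (h): row=1 col=0 char='s'
After 5 (0): row=1 col=0 char='s'
After 6 (l): row=1 col=1 char='u'
After 7 (h): row=1 col=0 char='s'
After 8 (j): row=2 col=0 char='s'
After 9 (j): row=3 col=0 char='z'

Answer: 3,0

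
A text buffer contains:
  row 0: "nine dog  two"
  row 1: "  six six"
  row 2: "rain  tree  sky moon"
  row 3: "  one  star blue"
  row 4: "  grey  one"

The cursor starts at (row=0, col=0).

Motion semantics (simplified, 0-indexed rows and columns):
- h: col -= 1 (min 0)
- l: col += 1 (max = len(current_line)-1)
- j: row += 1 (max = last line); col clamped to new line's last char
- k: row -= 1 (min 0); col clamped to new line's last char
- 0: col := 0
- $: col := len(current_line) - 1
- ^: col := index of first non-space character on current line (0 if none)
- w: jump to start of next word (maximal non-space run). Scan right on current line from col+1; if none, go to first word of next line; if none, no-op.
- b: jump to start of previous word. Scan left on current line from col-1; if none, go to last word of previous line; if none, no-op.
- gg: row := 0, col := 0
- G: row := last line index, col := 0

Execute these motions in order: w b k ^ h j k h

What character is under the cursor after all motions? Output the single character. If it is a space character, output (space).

Answer: n

Derivation:
After 1 (w): row=0 col=5 char='d'
After 2 (b): row=0 col=0 char='n'
After 3 (k): row=0 col=0 char='n'
After 4 (^): row=0 col=0 char='n'
After 5 (h): row=0 col=0 char='n'
After 6 (j): row=1 col=0 char='_'
After 7 (k): row=0 col=0 char='n'
After 8 (h): row=0 col=0 char='n'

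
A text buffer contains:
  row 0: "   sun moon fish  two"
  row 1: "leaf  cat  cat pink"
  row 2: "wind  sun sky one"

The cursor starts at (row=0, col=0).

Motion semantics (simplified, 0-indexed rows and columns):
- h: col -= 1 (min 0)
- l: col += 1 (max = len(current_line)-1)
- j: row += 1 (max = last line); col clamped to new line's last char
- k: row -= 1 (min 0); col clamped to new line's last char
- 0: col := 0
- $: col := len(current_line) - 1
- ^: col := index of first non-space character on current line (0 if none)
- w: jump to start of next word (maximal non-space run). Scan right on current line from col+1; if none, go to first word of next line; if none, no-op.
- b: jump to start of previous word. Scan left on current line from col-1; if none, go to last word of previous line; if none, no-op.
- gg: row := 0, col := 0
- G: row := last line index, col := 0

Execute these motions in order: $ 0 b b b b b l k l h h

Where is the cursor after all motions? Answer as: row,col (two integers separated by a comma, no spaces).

Answer: 0,0

Derivation:
After 1 ($): row=0 col=20 char='o'
After 2 (0): row=0 col=0 char='_'
After 3 (b): row=0 col=0 char='_'
After 4 (b): row=0 col=0 char='_'
After 5 (b): row=0 col=0 char='_'
After 6 (b): row=0 col=0 char='_'
After 7 (b): row=0 col=0 char='_'
After 8 (l): row=0 col=1 char='_'
After 9 (k): row=0 col=1 char='_'
After 10 (l): row=0 col=2 char='_'
After 11 (h): row=0 col=1 char='_'
After 12 (h): row=0 col=0 char='_'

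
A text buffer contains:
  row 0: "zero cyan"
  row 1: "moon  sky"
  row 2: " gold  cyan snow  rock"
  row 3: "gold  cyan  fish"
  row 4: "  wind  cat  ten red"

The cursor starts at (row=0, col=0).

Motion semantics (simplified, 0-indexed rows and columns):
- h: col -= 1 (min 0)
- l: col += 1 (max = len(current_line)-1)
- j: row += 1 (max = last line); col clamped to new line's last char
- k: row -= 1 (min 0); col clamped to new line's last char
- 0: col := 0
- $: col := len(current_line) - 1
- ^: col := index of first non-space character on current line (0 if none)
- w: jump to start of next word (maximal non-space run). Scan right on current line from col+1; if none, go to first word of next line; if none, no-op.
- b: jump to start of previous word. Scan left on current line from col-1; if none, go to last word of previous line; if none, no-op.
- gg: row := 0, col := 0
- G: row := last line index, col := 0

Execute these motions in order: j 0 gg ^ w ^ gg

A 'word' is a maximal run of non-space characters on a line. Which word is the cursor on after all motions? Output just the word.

Answer: zero

Derivation:
After 1 (j): row=1 col=0 char='m'
After 2 (0): row=1 col=0 char='m'
After 3 (gg): row=0 col=0 char='z'
After 4 (^): row=0 col=0 char='z'
After 5 (w): row=0 col=5 char='c'
After 6 (^): row=0 col=0 char='z'
After 7 (gg): row=0 col=0 char='z'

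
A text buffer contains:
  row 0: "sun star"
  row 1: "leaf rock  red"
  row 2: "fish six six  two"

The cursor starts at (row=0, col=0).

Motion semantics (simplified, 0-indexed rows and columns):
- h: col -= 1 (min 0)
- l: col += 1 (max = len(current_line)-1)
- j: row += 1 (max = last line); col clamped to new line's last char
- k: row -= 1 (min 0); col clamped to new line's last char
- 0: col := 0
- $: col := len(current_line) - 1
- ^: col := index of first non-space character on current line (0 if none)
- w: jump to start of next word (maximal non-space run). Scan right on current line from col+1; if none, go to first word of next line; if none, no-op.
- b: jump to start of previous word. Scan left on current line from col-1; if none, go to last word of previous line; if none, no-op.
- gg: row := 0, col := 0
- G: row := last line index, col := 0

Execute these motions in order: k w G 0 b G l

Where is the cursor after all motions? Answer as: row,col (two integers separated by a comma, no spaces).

Answer: 2,1

Derivation:
After 1 (k): row=0 col=0 char='s'
After 2 (w): row=0 col=4 char='s'
After 3 (G): row=2 col=0 char='f'
After 4 (0): row=2 col=0 char='f'
After 5 (b): row=1 col=11 char='r'
After 6 (G): row=2 col=0 char='f'
After 7 (l): row=2 col=1 char='i'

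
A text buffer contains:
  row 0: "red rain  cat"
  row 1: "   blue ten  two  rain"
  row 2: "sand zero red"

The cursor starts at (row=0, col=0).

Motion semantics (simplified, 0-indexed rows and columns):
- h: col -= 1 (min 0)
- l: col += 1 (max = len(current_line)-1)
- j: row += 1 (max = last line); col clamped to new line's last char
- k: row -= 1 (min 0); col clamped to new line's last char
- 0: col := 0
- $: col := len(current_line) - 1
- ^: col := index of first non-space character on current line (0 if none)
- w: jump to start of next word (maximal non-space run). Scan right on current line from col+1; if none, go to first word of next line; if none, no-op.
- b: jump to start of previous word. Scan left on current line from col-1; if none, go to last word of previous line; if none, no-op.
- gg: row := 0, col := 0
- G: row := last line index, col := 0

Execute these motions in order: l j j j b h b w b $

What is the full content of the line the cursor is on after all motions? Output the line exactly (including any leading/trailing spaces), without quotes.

After 1 (l): row=0 col=1 char='e'
After 2 (j): row=1 col=1 char='_'
After 3 (j): row=2 col=1 char='a'
After 4 (j): row=2 col=1 char='a'
After 5 (b): row=2 col=0 char='s'
After 6 (h): row=2 col=0 char='s'
After 7 (b): row=1 col=18 char='r'
After 8 (w): row=2 col=0 char='s'
After 9 (b): row=1 col=18 char='r'
After 10 ($): row=1 col=21 char='n'

Answer:    blue ten  two  rain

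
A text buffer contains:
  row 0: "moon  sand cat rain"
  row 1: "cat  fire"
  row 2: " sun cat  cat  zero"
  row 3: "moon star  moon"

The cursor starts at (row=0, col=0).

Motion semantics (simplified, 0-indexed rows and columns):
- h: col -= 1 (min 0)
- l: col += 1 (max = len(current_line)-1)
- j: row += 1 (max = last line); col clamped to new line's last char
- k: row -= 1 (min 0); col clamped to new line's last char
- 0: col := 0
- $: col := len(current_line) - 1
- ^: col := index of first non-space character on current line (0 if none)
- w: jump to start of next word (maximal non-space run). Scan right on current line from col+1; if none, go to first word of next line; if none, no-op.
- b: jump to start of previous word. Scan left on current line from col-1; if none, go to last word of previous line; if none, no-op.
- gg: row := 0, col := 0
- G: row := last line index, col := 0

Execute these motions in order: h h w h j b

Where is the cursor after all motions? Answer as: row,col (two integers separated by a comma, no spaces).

After 1 (h): row=0 col=0 char='m'
After 2 (h): row=0 col=0 char='m'
After 3 (w): row=0 col=6 char='s'
After 4 (h): row=0 col=5 char='_'
After 5 (j): row=1 col=5 char='f'
After 6 (b): row=1 col=0 char='c'

Answer: 1,0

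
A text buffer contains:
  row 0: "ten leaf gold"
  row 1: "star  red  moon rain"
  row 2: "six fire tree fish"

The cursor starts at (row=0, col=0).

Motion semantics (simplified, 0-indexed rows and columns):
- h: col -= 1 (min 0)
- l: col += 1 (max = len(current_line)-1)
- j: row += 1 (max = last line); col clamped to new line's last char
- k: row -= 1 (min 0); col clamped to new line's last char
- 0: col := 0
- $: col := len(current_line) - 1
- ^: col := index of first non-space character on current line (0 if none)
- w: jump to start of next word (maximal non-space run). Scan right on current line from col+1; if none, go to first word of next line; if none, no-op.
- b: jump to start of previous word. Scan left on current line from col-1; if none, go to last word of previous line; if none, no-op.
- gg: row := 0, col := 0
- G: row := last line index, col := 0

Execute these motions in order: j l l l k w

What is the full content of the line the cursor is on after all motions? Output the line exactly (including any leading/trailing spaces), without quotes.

After 1 (j): row=1 col=0 char='s'
After 2 (l): row=1 col=1 char='t'
After 3 (l): row=1 col=2 char='a'
After 4 (l): row=1 col=3 char='r'
After 5 (k): row=0 col=3 char='_'
After 6 (w): row=0 col=4 char='l'

Answer: ten leaf gold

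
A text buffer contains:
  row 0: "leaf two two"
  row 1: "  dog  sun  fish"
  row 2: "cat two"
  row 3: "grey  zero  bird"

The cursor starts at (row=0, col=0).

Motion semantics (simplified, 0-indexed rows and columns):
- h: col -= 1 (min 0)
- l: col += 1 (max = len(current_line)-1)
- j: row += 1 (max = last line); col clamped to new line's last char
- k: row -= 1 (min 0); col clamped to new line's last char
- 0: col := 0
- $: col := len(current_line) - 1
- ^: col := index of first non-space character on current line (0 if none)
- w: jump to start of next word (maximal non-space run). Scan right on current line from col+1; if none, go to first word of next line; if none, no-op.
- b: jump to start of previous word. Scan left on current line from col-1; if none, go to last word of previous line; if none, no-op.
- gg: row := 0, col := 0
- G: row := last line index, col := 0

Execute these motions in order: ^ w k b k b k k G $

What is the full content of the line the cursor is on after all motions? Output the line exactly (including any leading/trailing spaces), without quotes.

After 1 (^): row=0 col=0 char='l'
After 2 (w): row=0 col=5 char='t'
After 3 (k): row=0 col=5 char='t'
After 4 (b): row=0 col=0 char='l'
After 5 (k): row=0 col=0 char='l'
After 6 (b): row=0 col=0 char='l'
After 7 (k): row=0 col=0 char='l'
After 8 (k): row=0 col=0 char='l'
After 9 (G): row=3 col=0 char='g'
After 10 ($): row=3 col=15 char='d'

Answer: grey  zero  bird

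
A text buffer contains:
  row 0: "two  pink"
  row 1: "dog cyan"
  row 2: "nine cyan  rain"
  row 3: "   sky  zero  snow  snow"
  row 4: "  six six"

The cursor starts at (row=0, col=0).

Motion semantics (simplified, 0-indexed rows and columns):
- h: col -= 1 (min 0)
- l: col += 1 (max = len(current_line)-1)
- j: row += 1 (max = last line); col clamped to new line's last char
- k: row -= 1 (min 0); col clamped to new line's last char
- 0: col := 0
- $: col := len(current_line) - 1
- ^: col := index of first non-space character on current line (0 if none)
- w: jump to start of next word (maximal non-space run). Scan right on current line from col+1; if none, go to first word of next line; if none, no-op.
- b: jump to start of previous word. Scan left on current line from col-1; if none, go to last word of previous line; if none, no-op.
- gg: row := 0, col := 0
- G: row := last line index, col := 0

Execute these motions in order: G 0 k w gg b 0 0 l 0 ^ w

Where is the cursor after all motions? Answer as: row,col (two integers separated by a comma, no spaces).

After 1 (G): row=4 col=0 char='_'
After 2 (0): row=4 col=0 char='_'
After 3 (k): row=3 col=0 char='_'
After 4 (w): row=3 col=3 char='s'
After 5 (gg): row=0 col=0 char='t'
After 6 (b): row=0 col=0 char='t'
After 7 (0): row=0 col=0 char='t'
After 8 (0): row=0 col=0 char='t'
After 9 (l): row=0 col=1 char='w'
After 10 (0): row=0 col=0 char='t'
After 11 (^): row=0 col=0 char='t'
After 12 (w): row=0 col=5 char='p'

Answer: 0,5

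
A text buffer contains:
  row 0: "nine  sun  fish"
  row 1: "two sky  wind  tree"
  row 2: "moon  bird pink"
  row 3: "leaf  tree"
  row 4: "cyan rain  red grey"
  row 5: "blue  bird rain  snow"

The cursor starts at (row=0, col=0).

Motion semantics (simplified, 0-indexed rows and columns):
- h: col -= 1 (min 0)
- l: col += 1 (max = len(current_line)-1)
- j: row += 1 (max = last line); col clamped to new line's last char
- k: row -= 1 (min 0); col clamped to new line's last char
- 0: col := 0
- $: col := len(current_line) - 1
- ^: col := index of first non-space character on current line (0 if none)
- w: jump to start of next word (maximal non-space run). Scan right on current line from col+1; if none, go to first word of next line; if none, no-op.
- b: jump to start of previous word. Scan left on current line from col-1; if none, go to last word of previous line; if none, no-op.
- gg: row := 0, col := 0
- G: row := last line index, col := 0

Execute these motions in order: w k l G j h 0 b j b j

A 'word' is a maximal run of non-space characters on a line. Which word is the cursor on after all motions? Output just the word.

Answer: rain

Derivation:
After 1 (w): row=0 col=6 char='s'
After 2 (k): row=0 col=6 char='s'
After 3 (l): row=0 col=7 char='u'
After 4 (G): row=5 col=0 char='b'
After 5 (j): row=5 col=0 char='b'
After 6 (h): row=5 col=0 char='b'
After 7 (0): row=5 col=0 char='b'
After 8 (b): row=4 col=15 char='g'
After 9 (j): row=5 col=15 char='_'
After 10 (b): row=5 col=11 char='r'
After 11 (j): row=5 col=11 char='r'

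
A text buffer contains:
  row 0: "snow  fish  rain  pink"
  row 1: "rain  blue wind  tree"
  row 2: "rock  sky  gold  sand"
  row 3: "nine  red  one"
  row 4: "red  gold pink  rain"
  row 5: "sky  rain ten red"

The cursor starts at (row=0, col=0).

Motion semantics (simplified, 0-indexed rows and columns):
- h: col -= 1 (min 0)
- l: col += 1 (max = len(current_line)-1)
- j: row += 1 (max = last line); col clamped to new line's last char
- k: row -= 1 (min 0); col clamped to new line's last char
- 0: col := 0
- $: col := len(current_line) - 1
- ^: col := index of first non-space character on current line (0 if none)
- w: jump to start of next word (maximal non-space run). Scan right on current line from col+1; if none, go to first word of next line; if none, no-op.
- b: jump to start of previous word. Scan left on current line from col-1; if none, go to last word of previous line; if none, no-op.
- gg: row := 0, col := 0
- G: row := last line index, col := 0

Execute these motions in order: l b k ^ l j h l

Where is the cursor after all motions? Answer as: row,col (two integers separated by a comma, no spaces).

After 1 (l): row=0 col=1 char='n'
After 2 (b): row=0 col=0 char='s'
After 3 (k): row=0 col=0 char='s'
After 4 (^): row=0 col=0 char='s'
After 5 (l): row=0 col=1 char='n'
After 6 (j): row=1 col=1 char='a'
After 7 (h): row=1 col=0 char='r'
After 8 (l): row=1 col=1 char='a'

Answer: 1,1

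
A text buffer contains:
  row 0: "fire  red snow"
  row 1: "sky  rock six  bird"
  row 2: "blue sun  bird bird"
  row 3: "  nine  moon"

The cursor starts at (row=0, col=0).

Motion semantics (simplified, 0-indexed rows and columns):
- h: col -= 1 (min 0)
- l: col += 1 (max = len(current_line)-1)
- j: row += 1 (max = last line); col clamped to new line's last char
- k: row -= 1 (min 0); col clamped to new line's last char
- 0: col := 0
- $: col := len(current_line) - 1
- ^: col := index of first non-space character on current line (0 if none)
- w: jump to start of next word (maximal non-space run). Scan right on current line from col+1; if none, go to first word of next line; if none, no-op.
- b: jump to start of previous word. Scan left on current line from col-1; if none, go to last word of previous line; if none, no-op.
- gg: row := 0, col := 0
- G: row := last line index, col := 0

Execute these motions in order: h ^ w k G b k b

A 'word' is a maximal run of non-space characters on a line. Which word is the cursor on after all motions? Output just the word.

Answer: six

Derivation:
After 1 (h): row=0 col=0 char='f'
After 2 (^): row=0 col=0 char='f'
After 3 (w): row=0 col=6 char='r'
After 4 (k): row=0 col=6 char='r'
After 5 (G): row=3 col=0 char='_'
After 6 (b): row=2 col=15 char='b'
After 7 (k): row=1 col=15 char='b'
After 8 (b): row=1 col=10 char='s'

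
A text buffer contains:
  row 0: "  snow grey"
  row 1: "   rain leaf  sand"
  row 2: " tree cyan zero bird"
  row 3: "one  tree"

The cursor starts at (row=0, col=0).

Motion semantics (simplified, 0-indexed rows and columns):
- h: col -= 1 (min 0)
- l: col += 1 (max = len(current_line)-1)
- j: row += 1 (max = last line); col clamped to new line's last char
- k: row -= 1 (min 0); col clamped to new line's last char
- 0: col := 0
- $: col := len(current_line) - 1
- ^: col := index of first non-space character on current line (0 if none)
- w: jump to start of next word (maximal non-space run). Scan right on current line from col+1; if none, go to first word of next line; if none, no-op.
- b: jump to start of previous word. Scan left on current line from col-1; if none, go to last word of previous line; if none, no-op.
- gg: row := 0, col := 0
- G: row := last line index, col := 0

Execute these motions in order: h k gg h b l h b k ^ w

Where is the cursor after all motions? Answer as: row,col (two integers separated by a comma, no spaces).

After 1 (h): row=0 col=0 char='_'
After 2 (k): row=0 col=0 char='_'
After 3 (gg): row=0 col=0 char='_'
After 4 (h): row=0 col=0 char='_'
After 5 (b): row=0 col=0 char='_'
After 6 (l): row=0 col=1 char='_'
After 7 (h): row=0 col=0 char='_'
After 8 (b): row=0 col=0 char='_'
After 9 (k): row=0 col=0 char='_'
After 10 (^): row=0 col=2 char='s'
After 11 (w): row=0 col=7 char='g'

Answer: 0,7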